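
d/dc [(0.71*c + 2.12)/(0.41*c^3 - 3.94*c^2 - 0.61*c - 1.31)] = (-0.5822*c^3 + 0.1898*c^2 + 16.7056*c + 0.3631)/(0.1681*c^6 - 3.2308*c^5 + 15.0234*c^4 + 3.7326*c^3 + 10.6949*c^2 + 1.5982*c + 1.7161)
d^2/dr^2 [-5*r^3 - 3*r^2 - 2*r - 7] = -30*r - 6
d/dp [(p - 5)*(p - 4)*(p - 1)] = 3*p^2 - 20*p + 29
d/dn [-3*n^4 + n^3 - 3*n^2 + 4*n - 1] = -12*n^3 + 3*n^2 - 6*n + 4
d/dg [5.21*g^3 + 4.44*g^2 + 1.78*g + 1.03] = 15.63*g^2 + 8.88*g + 1.78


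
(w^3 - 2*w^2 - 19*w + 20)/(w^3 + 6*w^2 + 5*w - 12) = (w - 5)/(w + 3)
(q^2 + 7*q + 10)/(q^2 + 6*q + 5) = (q + 2)/(q + 1)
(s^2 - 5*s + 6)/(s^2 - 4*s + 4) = (s - 3)/(s - 2)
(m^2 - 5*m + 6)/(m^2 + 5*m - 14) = (m - 3)/(m + 7)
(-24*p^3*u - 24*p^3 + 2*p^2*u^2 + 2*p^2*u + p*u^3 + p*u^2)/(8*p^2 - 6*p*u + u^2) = p*(-6*p*u - 6*p - u^2 - u)/(2*p - u)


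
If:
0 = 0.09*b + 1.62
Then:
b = -18.00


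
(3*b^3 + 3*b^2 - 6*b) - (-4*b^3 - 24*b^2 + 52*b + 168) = 7*b^3 + 27*b^2 - 58*b - 168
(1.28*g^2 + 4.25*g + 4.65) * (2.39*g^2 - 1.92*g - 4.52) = 3.0592*g^4 + 7.6999*g^3 - 2.8321*g^2 - 28.138*g - 21.018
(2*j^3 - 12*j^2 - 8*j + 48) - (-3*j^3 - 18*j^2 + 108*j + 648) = 5*j^3 + 6*j^2 - 116*j - 600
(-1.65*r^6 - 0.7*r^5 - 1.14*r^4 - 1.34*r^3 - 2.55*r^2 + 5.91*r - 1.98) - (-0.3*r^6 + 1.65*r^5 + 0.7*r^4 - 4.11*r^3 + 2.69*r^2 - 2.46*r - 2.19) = -1.35*r^6 - 2.35*r^5 - 1.84*r^4 + 2.77*r^3 - 5.24*r^2 + 8.37*r + 0.21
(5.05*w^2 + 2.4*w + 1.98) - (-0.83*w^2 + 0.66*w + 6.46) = 5.88*w^2 + 1.74*w - 4.48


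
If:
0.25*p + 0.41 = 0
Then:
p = -1.64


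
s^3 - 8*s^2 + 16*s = s*(s - 4)^2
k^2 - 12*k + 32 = (k - 8)*(k - 4)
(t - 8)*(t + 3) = t^2 - 5*t - 24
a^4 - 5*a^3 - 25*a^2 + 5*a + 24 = (a - 8)*(a - 1)*(a + 1)*(a + 3)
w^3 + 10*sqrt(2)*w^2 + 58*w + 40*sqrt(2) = (w + sqrt(2))*(w + 4*sqrt(2))*(w + 5*sqrt(2))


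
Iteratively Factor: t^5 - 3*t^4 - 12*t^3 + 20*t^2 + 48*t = (t - 4)*(t^4 + t^3 - 8*t^2 - 12*t) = (t - 4)*(t - 3)*(t^3 + 4*t^2 + 4*t) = t*(t - 4)*(t - 3)*(t^2 + 4*t + 4) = t*(t - 4)*(t - 3)*(t + 2)*(t + 2)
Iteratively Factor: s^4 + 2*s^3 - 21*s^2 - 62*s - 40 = (s + 1)*(s^3 + s^2 - 22*s - 40) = (s - 5)*(s + 1)*(s^2 + 6*s + 8) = (s - 5)*(s + 1)*(s + 2)*(s + 4)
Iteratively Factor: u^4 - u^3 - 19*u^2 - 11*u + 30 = (u - 5)*(u^3 + 4*u^2 + u - 6) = (u - 5)*(u - 1)*(u^2 + 5*u + 6) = (u - 5)*(u - 1)*(u + 2)*(u + 3)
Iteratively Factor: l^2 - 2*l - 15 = (l - 5)*(l + 3)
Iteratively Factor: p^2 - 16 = (p - 4)*(p + 4)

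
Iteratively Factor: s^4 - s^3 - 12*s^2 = (s + 3)*(s^3 - 4*s^2) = s*(s + 3)*(s^2 - 4*s) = s*(s - 4)*(s + 3)*(s)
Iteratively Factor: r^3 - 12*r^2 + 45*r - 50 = (r - 2)*(r^2 - 10*r + 25) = (r - 5)*(r - 2)*(r - 5)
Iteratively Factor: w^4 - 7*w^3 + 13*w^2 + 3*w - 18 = (w - 3)*(w^3 - 4*w^2 + w + 6) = (w - 3)*(w + 1)*(w^2 - 5*w + 6) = (w - 3)^2*(w + 1)*(w - 2)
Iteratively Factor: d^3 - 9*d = (d)*(d^2 - 9) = d*(d + 3)*(d - 3)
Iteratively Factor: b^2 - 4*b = (b)*(b - 4)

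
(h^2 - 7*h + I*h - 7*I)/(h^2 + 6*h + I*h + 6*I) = (h - 7)/(h + 6)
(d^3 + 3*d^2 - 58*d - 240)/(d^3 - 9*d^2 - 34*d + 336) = (d + 5)/(d - 7)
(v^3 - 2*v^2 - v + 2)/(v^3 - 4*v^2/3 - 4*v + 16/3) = 3*(v^2 - 1)/(3*v^2 + 2*v - 8)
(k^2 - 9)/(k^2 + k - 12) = (k + 3)/(k + 4)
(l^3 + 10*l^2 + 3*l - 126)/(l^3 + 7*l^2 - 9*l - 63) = (l + 6)/(l + 3)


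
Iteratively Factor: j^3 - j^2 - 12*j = (j + 3)*(j^2 - 4*j) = j*(j + 3)*(j - 4)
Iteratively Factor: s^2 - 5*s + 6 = (s - 2)*(s - 3)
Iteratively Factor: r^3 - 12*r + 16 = (r - 2)*(r^2 + 2*r - 8) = (r - 2)^2*(r + 4)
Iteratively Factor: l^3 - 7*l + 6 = (l - 2)*(l^2 + 2*l - 3) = (l - 2)*(l + 3)*(l - 1)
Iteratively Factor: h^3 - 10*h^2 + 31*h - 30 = (h - 5)*(h^2 - 5*h + 6) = (h - 5)*(h - 2)*(h - 3)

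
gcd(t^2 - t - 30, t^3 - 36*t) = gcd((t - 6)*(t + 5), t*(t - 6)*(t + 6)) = t - 6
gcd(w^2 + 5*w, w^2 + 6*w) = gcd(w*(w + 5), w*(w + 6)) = w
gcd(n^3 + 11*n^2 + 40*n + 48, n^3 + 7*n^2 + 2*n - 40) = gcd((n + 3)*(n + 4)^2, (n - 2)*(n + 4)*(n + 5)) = n + 4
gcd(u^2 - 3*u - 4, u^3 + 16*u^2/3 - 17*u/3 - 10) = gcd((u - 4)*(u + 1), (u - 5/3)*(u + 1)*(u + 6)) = u + 1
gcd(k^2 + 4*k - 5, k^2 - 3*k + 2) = k - 1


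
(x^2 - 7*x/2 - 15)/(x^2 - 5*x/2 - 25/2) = (x - 6)/(x - 5)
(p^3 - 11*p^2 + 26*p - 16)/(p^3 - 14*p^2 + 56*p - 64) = (p - 1)/(p - 4)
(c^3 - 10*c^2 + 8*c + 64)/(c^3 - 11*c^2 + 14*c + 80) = (c - 4)/(c - 5)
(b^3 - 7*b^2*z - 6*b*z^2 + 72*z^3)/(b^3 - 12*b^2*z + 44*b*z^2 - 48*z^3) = (-b - 3*z)/(-b + 2*z)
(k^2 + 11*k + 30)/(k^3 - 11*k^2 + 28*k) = (k^2 + 11*k + 30)/(k*(k^2 - 11*k + 28))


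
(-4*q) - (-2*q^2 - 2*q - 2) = 2*q^2 - 2*q + 2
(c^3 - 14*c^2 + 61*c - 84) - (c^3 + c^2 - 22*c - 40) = -15*c^2 + 83*c - 44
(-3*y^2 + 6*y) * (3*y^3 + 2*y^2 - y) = -9*y^5 + 12*y^4 + 15*y^3 - 6*y^2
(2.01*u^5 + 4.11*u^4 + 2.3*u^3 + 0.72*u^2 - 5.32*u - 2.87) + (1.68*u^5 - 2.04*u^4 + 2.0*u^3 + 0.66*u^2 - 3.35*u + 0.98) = 3.69*u^5 + 2.07*u^4 + 4.3*u^3 + 1.38*u^2 - 8.67*u - 1.89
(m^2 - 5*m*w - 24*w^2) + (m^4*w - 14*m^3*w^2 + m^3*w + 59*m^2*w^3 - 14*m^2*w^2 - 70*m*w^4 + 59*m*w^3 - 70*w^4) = m^4*w - 14*m^3*w^2 + m^3*w + 59*m^2*w^3 - 14*m^2*w^2 + m^2 - 70*m*w^4 + 59*m*w^3 - 5*m*w - 70*w^4 - 24*w^2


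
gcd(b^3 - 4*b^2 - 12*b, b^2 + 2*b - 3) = 1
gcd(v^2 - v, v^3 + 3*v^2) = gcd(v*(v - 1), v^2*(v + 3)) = v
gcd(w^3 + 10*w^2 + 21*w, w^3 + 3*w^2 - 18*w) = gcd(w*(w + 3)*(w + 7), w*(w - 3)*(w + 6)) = w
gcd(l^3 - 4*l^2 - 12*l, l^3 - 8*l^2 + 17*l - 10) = 1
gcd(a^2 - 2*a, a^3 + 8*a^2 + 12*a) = a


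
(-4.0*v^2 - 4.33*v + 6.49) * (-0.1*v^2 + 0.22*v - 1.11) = 0.4*v^4 - 0.447*v^3 + 2.8384*v^2 + 6.2341*v - 7.2039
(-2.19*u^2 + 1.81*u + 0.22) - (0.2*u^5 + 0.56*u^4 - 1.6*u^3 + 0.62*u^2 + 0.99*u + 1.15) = -0.2*u^5 - 0.56*u^4 + 1.6*u^3 - 2.81*u^2 + 0.82*u - 0.93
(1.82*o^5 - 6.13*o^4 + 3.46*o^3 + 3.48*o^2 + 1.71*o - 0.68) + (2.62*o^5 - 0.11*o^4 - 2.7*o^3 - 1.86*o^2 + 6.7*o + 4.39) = 4.44*o^5 - 6.24*o^4 + 0.76*o^3 + 1.62*o^2 + 8.41*o + 3.71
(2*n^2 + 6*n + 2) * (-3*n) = -6*n^3 - 18*n^2 - 6*n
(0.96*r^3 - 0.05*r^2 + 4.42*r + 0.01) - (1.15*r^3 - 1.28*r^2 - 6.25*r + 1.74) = -0.19*r^3 + 1.23*r^2 + 10.67*r - 1.73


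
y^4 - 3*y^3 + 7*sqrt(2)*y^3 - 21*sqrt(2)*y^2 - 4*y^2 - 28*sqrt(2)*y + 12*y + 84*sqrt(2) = (y - 3)*(y - 2)*(y + 2)*(y + 7*sqrt(2))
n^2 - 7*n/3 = n*(n - 7/3)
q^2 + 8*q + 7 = (q + 1)*(q + 7)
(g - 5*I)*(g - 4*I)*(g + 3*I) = g^3 - 6*I*g^2 + 7*g - 60*I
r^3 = r^3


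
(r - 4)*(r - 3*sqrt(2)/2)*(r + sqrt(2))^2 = r^4 - 4*r^3 + sqrt(2)*r^3/2 - 4*r^2 - 2*sqrt(2)*r^2 - 3*sqrt(2)*r + 16*r + 12*sqrt(2)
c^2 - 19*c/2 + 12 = (c - 8)*(c - 3/2)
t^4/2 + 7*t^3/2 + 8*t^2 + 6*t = t*(t/2 + 1)*(t + 2)*(t + 3)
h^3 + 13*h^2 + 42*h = h*(h + 6)*(h + 7)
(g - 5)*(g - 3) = g^2 - 8*g + 15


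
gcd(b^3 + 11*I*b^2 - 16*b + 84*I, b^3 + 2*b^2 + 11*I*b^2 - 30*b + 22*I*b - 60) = b + 6*I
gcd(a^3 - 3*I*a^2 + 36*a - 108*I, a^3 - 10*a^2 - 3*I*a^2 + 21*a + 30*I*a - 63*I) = a - 3*I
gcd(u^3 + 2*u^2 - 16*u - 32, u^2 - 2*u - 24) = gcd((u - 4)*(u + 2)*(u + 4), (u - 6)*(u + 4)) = u + 4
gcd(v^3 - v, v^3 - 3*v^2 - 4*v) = v^2 + v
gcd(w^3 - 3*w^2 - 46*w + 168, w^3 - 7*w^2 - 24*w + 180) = w - 6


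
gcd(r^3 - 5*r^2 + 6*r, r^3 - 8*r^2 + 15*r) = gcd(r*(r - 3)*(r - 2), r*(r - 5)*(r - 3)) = r^2 - 3*r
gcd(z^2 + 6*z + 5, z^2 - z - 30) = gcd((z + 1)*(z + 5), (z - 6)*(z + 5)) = z + 5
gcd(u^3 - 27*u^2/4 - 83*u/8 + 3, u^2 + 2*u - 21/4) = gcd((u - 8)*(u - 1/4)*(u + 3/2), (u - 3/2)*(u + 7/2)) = 1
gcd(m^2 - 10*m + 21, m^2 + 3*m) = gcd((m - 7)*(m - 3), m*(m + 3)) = 1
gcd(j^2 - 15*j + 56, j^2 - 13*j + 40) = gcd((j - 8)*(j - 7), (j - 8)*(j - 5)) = j - 8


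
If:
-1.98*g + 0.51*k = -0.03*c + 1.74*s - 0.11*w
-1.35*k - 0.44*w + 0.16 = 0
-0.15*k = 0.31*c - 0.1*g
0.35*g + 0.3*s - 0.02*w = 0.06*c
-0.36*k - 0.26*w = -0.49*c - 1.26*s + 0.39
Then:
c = -0.11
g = -0.37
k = -0.02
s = 0.43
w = 0.44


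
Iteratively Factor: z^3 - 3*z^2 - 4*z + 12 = (z - 3)*(z^2 - 4) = (z - 3)*(z + 2)*(z - 2)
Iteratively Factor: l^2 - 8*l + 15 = (l - 5)*(l - 3)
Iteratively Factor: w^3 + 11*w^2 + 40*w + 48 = (w + 4)*(w^2 + 7*w + 12) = (w + 4)^2*(w + 3)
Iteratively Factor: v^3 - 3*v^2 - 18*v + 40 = (v + 4)*(v^2 - 7*v + 10) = (v - 5)*(v + 4)*(v - 2)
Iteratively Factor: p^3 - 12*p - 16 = (p - 4)*(p^2 + 4*p + 4) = (p - 4)*(p + 2)*(p + 2)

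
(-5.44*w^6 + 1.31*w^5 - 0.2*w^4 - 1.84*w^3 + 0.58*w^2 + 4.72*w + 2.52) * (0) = 0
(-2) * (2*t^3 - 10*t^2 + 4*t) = -4*t^3 + 20*t^2 - 8*t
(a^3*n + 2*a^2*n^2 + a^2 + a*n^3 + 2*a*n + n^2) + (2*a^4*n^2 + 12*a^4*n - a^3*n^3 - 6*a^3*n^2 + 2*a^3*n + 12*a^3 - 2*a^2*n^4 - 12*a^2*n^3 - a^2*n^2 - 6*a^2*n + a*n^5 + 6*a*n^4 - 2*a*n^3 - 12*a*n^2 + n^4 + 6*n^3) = 2*a^4*n^2 + 12*a^4*n - a^3*n^3 - 6*a^3*n^2 + 3*a^3*n + 12*a^3 - 2*a^2*n^4 - 12*a^2*n^3 + a^2*n^2 - 6*a^2*n + a^2 + a*n^5 + 6*a*n^4 - a*n^3 - 12*a*n^2 + 2*a*n + n^4 + 6*n^3 + n^2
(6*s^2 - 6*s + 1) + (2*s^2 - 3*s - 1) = 8*s^2 - 9*s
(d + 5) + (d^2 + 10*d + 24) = d^2 + 11*d + 29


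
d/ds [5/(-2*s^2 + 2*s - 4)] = 5*(2*s - 1)/(2*(s^2 - s + 2)^2)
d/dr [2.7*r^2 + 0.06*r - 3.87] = 5.4*r + 0.06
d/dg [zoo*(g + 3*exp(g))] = zoo*(exp(g) + 1)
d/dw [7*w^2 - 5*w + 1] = 14*w - 5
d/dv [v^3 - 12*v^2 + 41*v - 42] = 3*v^2 - 24*v + 41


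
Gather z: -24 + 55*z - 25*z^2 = -25*z^2 + 55*z - 24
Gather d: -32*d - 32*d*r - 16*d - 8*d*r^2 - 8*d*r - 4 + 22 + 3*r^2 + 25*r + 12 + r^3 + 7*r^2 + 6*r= d*(-8*r^2 - 40*r - 48) + r^3 + 10*r^2 + 31*r + 30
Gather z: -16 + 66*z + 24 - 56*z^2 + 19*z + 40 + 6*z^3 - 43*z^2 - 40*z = 6*z^3 - 99*z^2 + 45*z + 48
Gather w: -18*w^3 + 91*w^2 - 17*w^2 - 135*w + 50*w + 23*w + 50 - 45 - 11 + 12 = -18*w^3 + 74*w^2 - 62*w + 6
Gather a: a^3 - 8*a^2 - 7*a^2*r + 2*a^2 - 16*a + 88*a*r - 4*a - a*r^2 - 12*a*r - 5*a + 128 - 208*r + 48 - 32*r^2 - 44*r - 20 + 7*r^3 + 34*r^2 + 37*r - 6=a^3 + a^2*(-7*r - 6) + a*(-r^2 + 76*r - 25) + 7*r^3 + 2*r^2 - 215*r + 150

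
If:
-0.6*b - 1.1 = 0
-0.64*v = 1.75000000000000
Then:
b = -1.83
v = -2.73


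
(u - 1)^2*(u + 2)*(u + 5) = u^4 + 5*u^3 - 3*u^2 - 13*u + 10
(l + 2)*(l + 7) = l^2 + 9*l + 14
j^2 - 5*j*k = j*(j - 5*k)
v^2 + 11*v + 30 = (v + 5)*(v + 6)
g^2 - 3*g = g*(g - 3)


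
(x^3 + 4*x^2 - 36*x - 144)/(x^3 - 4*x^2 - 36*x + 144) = (x + 4)/(x - 4)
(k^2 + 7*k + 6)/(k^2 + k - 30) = (k + 1)/(k - 5)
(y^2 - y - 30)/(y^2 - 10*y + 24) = (y + 5)/(y - 4)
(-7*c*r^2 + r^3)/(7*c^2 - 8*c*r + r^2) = r^2/(-c + r)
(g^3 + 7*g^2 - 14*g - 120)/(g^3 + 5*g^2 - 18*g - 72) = (g + 5)/(g + 3)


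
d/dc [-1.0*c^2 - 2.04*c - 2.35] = -2.0*c - 2.04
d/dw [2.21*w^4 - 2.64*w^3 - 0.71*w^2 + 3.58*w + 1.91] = 8.84*w^3 - 7.92*w^2 - 1.42*w + 3.58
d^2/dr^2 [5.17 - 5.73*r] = 0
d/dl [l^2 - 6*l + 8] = 2*l - 6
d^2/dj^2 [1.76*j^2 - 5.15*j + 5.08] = 3.52000000000000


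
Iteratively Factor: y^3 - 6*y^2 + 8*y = (y - 2)*(y^2 - 4*y) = y*(y - 2)*(y - 4)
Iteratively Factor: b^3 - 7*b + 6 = (b - 1)*(b^2 + b - 6) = (b - 1)*(b + 3)*(b - 2)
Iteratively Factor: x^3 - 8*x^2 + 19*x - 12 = (x - 3)*(x^2 - 5*x + 4) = (x - 4)*(x - 3)*(x - 1)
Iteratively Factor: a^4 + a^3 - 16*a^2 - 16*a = (a - 4)*(a^3 + 5*a^2 + 4*a) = (a - 4)*(a + 4)*(a^2 + a) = (a - 4)*(a + 1)*(a + 4)*(a)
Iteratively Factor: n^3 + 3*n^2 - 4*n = (n)*(n^2 + 3*n - 4) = n*(n - 1)*(n + 4)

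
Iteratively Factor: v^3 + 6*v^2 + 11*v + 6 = (v + 3)*(v^2 + 3*v + 2) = (v + 1)*(v + 3)*(v + 2)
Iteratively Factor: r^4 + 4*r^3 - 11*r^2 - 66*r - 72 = (r - 4)*(r^3 + 8*r^2 + 21*r + 18) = (r - 4)*(r + 3)*(r^2 + 5*r + 6) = (r - 4)*(r + 2)*(r + 3)*(r + 3)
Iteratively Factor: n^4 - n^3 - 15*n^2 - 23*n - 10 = (n + 1)*(n^3 - 2*n^2 - 13*n - 10) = (n + 1)^2*(n^2 - 3*n - 10) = (n - 5)*(n + 1)^2*(n + 2)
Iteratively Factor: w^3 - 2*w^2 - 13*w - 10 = (w + 2)*(w^2 - 4*w - 5) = (w + 1)*(w + 2)*(w - 5)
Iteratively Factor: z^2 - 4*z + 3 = (z - 1)*(z - 3)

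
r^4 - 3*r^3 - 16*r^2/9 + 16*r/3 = r*(r - 3)*(r - 4/3)*(r + 4/3)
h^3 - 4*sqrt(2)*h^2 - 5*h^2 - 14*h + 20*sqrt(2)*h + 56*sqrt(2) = (h - 7)*(h + 2)*(h - 4*sqrt(2))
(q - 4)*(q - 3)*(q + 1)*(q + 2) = q^4 - 4*q^3 - 7*q^2 + 22*q + 24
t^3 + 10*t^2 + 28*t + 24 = (t + 2)^2*(t + 6)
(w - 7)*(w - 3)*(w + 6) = w^3 - 4*w^2 - 39*w + 126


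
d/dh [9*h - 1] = 9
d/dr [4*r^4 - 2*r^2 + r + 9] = 16*r^3 - 4*r + 1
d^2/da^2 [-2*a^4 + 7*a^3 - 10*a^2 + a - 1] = -24*a^2 + 42*a - 20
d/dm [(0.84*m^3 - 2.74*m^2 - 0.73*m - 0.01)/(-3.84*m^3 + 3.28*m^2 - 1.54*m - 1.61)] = (-7.7664*m^4 - 8.1936*m^3 + 2.4416*m^2 + 8.8884*m + 1.1599)/(14.7456*m^6 - 25.1904*m^5 + 22.5856*m^4 + 2.2624*m^3 - 8.19*m^2 + 4.9588*m + 2.5921)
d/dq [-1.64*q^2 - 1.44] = -3.28*q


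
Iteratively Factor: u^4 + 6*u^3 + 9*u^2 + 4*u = (u)*(u^3 + 6*u^2 + 9*u + 4) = u*(u + 4)*(u^2 + 2*u + 1) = u*(u + 1)*(u + 4)*(u + 1)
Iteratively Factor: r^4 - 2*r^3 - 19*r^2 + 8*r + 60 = (r - 5)*(r^3 + 3*r^2 - 4*r - 12) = (r - 5)*(r + 2)*(r^2 + r - 6) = (r - 5)*(r + 2)*(r + 3)*(r - 2)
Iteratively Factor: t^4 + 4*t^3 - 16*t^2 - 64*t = (t + 4)*(t^3 - 16*t) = t*(t + 4)*(t^2 - 16) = t*(t - 4)*(t + 4)*(t + 4)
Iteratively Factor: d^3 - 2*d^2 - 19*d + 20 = (d + 4)*(d^2 - 6*d + 5) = (d - 1)*(d + 4)*(d - 5)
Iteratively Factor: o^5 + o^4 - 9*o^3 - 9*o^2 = (o + 3)*(o^4 - 2*o^3 - 3*o^2) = o*(o + 3)*(o^3 - 2*o^2 - 3*o) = o*(o + 1)*(o + 3)*(o^2 - 3*o) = o*(o - 3)*(o + 1)*(o + 3)*(o)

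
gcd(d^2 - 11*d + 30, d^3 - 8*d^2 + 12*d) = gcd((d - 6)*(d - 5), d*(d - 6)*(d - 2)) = d - 6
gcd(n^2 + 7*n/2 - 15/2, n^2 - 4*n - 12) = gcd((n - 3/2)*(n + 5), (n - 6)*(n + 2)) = 1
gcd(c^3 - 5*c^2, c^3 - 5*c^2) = c^3 - 5*c^2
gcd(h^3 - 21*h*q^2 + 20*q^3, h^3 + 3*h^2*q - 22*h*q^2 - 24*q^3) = -h + 4*q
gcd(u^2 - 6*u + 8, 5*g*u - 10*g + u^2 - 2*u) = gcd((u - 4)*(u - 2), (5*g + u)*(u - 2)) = u - 2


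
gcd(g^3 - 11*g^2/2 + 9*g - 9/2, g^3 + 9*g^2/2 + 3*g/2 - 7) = g - 1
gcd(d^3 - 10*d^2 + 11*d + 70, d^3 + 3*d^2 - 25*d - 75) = d - 5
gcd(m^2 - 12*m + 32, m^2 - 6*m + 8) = m - 4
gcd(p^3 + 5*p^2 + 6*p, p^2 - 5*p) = p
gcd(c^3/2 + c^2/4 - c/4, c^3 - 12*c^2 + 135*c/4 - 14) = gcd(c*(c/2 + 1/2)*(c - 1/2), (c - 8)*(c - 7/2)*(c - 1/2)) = c - 1/2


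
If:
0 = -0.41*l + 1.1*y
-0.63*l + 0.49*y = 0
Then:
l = 0.00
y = 0.00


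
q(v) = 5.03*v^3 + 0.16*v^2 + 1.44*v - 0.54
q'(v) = 15.09*v^2 + 0.32*v + 1.44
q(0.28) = -0.01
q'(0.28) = 2.71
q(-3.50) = -219.28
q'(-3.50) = 185.17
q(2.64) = 96.93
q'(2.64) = 107.46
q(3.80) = 283.25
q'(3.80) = 220.56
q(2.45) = 77.92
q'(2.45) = 92.80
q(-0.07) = -0.64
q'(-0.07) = 1.49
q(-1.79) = -31.45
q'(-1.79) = 49.22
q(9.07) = 3778.78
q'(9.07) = 1245.72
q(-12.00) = -8686.62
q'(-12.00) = 2170.56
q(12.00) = 8731.62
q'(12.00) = 2178.24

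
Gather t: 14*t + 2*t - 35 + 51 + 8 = 16*t + 24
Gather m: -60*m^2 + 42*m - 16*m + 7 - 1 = -60*m^2 + 26*m + 6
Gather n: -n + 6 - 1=5 - n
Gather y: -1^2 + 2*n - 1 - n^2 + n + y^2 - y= -n^2 + 3*n + y^2 - y - 2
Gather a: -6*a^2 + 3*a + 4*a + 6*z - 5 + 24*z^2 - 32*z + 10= -6*a^2 + 7*a + 24*z^2 - 26*z + 5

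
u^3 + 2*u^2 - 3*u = u*(u - 1)*(u + 3)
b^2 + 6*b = b*(b + 6)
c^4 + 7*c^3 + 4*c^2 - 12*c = c*(c - 1)*(c + 2)*(c + 6)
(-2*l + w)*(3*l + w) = -6*l^2 + l*w + w^2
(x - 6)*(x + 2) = x^2 - 4*x - 12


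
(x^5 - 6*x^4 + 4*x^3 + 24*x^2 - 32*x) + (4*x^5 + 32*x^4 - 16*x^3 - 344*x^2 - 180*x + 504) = 5*x^5 + 26*x^4 - 12*x^3 - 320*x^2 - 212*x + 504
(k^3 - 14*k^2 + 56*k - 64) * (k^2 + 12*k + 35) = k^5 - 2*k^4 - 77*k^3 + 118*k^2 + 1192*k - 2240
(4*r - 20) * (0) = 0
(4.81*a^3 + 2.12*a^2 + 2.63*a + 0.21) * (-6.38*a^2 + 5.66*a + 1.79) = -30.6878*a^5 + 13.699*a^4 + 3.8297*a^3 + 17.3408*a^2 + 5.8963*a + 0.3759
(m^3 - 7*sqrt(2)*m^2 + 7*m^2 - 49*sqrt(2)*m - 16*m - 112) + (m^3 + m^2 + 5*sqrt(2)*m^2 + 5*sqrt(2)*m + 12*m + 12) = 2*m^3 - 2*sqrt(2)*m^2 + 8*m^2 - 44*sqrt(2)*m - 4*m - 100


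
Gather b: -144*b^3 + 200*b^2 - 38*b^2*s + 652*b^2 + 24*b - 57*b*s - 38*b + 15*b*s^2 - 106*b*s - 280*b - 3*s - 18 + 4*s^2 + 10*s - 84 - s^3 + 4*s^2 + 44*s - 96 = -144*b^3 + b^2*(852 - 38*s) + b*(15*s^2 - 163*s - 294) - s^3 + 8*s^2 + 51*s - 198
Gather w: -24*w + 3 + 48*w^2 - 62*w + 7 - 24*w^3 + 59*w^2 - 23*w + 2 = -24*w^3 + 107*w^2 - 109*w + 12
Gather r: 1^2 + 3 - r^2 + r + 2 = -r^2 + r + 6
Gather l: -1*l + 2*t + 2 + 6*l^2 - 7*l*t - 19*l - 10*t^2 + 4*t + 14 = 6*l^2 + l*(-7*t - 20) - 10*t^2 + 6*t + 16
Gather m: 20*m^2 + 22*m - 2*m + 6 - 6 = 20*m^2 + 20*m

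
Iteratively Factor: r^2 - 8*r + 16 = (r - 4)*(r - 4)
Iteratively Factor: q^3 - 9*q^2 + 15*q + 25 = (q - 5)*(q^2 - 4*q - 5) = (q - 5)*(q + 1)*(q - 5)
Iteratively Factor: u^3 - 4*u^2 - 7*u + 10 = (u - 5)*(u^2 + u - 2) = (u - 5)*(u - 1)*(u + 2)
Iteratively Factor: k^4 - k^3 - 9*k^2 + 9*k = (k - 1)*(k^3 - 9*k) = (k - 1)*(k + 3)*(k^2 - 3*k) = k*(k - 1)*(k + 3)*(k - 3)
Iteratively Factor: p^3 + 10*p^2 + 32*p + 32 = (p + 4)*(p^2 + 6*p + 8) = (p + 2)*(p + 4)*(p + 4)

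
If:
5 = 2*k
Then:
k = 5/2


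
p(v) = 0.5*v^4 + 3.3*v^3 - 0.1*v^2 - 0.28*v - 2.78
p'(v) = 2.0*v^3 + 9.9*v^2 - 0.2*v - 0.28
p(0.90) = -0.38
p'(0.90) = 9.02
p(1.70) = 16.84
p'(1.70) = 37.82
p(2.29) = 49.43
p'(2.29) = 75.20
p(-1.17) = -6.94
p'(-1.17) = 10.30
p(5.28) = 867.31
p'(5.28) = 569.06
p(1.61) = 13.64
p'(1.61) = 33.41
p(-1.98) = -20.55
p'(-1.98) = 23.40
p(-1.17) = -6.94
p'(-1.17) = 10.30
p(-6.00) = -69.50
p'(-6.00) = -74.68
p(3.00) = 125.08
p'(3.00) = 142.22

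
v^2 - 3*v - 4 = (v - 4)*(v + 1)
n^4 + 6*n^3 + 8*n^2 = n^2*(n + 2)*(n + 4)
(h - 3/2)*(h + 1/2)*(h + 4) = h^3 + 3*h^2 - 19*h/4 - 3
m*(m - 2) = m^2 - 2*m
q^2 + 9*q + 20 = (q + 4)*(q + 5)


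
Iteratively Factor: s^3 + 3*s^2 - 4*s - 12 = (s - 2)*(s^2 + 5*s + 6) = (s - 2)*(s + 3)*(s + 2)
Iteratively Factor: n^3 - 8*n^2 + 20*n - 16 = (n - 4)*(n^2 - 4*n + 4) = (n - 4)*(n - 2)*(n - 2)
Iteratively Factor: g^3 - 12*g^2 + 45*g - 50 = (g - 2)*(g^2 - 10*g + 25) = (g - 5)*(g - 2)*(g - 5)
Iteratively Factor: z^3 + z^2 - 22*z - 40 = (z + 2)*(z^2 - z - 20) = (z - 5)*(z + 2)*(z + 4)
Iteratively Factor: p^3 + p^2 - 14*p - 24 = (p + 2)*(p^2 - p - 12) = (p + 2)*(p + 3)*(p - 4)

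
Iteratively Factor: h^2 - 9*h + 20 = (h - 5)*(h - 4)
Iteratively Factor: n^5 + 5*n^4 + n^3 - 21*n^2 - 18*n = (n - 2)*(n^4 + 7*n^3 + 15*n^2 + 9*n) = n*(n - 2)*(n^3 + 7*n^2 + 15*n + 9) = n*(n - 2)*(n + 1)*(n^2 + 6*n + 9) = n*(n - 2)*(n + 1)*(n + 3)*(n + 3)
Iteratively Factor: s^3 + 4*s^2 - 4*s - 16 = (s - 2)*(s^2 + 6*s + 8) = (s - 2)*(s + 2)*(s + 4)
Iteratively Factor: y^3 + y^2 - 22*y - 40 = (y + 2)*(y^2 - y - 20) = (y - 5)*(y + 2)*(y + 4)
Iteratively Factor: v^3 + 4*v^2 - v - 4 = (v - 1)*(v^2 + 5*v + 4) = (v - 1)*(v + 1)*(v + 4)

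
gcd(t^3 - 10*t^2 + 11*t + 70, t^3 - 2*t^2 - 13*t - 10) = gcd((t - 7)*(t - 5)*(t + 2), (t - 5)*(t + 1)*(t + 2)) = t^2 - 3*t - 10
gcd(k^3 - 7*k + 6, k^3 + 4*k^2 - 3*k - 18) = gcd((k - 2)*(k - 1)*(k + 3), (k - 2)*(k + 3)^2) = k^2 + k - 6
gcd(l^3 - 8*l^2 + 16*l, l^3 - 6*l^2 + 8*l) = l^2 - 4*l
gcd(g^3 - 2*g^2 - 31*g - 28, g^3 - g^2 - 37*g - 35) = g^2 - 6*g - 7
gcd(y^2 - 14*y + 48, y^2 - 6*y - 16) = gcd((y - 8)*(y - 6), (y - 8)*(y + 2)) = y - 8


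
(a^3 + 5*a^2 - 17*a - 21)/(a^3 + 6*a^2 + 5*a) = (a^2 + 4*a - 21)/(a*(a + 5))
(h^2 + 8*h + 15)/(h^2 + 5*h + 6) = (h + 5)/(h + 2)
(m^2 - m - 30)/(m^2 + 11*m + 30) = (m - 6)/(m + 6)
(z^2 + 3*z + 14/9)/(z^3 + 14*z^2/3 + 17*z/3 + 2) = (z + 7/3)/(z^2 + 4*z + 3)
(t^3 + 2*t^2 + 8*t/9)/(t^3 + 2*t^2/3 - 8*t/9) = (3*t + 2)/(3*t - 2)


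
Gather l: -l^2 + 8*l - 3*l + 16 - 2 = -l^2 + 5*l + 14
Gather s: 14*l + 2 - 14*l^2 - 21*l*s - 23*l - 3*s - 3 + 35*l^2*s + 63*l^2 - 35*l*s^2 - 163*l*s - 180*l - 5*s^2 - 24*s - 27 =49*l^2 - 189*l + s^2*(-35*l - 5) + s*(35*l^2 - 184*l - 27) - 28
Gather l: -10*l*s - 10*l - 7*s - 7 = l*(-10*s - 10) - 7*s - 7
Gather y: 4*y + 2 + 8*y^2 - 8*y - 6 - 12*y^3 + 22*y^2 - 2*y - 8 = -12*y^3 + 30*y^2 - 6*y - 12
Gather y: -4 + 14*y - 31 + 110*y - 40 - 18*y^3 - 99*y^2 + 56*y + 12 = -18*y^3 - 99*y^2 + 180*y - 63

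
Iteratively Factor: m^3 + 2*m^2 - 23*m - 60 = (m - 5)*(m^2 + 7*m + 12) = (m - 5)*(m + 3)*(m + 4)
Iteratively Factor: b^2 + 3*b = (b)*(b + 3)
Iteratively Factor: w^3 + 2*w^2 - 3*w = (w)*(w^2 + 2*w - 3) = w*(w + 3)*(w - 1)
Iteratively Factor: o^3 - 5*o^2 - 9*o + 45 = (o + 3)*(o^2 - 8*o + 15) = (o - 3)*(o + 3)*(o - 5)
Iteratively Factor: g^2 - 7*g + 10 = (g - 2)*(g - 5)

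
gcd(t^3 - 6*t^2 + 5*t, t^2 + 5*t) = t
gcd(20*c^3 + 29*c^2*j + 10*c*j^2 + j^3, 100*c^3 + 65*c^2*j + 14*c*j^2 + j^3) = 20*c^2 + 9*c*j + j^2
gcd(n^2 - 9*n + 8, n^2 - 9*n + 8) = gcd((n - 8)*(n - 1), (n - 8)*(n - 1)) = n^2 - 9*n + 8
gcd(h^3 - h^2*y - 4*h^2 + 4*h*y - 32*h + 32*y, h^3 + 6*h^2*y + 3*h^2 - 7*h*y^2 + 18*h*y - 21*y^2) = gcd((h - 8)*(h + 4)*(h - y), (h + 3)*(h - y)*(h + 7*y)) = -h + y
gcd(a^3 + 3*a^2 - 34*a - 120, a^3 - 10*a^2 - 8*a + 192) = a^2 - 2*a - 24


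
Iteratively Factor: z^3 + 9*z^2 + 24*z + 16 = (z + 4)*(z^2 + 5*z + 4) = (z + 1)*(z + 4)*(z + 4)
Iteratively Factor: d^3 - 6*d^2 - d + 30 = (d - 3)*(d^2 - 3*d - 10) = (d - 3)*(d + 2)*(d - 5)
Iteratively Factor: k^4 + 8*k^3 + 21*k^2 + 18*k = (k + 3)*(k^3 + 5*k^2 + 6*k) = (k + 3)^2*(k^2 + 2*k) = k*(k + 3)^2*(k + 2)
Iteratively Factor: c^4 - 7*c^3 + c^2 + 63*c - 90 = (c - 2)*(c^3 - 5*c^2 - 9*c + 45) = (c - 2)*(c + 3)*(c^2 - 8*c + 15) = (c - 3)*(c - 2)*(c + 3)*(c - 5)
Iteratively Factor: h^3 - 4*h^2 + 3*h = (h - 1)*(h^2 - 3*h) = (h - 3)*(h - 1)*(h)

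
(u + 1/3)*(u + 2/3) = u^2 + u + 2/9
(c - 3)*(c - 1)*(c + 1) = c^3 - 3*c^2 - c + 3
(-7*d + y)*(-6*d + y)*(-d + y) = -42*d^3 + 55*d^2*y - 14*d*y^2 + y^3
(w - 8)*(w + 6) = w^2 - 2*w - 48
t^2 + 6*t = t*(t + 6)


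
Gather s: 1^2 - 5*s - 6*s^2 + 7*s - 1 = -6*s^2 + 2*s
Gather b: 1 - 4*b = 1 - 4*b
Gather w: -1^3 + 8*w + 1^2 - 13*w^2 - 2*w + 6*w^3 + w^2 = 6*w^3 - 12*w^2 + 6*w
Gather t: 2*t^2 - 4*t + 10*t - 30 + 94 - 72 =2*t^2 + 6*t - 8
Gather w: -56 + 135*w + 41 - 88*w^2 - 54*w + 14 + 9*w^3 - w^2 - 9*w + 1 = 9*w^3 - 89*w^2 + 72*w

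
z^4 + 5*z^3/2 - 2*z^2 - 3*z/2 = z*(z - 1)*(z + 1/2)*(z + 3)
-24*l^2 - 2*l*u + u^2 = (-6*l + u)*(4*l + u)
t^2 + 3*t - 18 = (t - 3)*(t + 6)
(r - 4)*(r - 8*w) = r^2 - 8*r*w - 4*r + 32*w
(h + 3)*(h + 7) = h^2 + 10*h + 21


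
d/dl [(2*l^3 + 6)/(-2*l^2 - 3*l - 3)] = 2*(-3*l^2*(2*l^2 + 3*l + 3) + (4*l + 3)*(l^3 + 3))/(2*l^2 + 3*l + 3)^2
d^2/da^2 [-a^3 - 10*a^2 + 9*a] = -6*a - 20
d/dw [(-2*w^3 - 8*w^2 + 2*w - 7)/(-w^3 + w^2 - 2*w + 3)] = (-10*w^4 + 12*w^3 - 25*w^2 - 34*w - 8)/(w^6 - 2*w^5 + 5*w^4 - 10*w^3 + 10*w^2 - 12*w + 9)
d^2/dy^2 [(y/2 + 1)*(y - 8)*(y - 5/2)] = 3*y - 17/2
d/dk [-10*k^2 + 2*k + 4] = 2 - 20*k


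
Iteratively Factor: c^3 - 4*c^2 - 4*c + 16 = (c - 2)*(c^2 - 2*c - 8) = (c - 4)*(c - 2)*(c + 2)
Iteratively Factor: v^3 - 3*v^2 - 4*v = (v - 4)*(v^2 + v) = (v - 4)*(v + 1)*(v)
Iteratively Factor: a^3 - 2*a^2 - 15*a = (a - 5)*(a^2 + 3*a) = (a - 5)*(a + 3)*(a)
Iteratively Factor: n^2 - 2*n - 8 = (n - 4)*(n + 2)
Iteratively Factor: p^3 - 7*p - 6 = (p - 3)*(p^2 + 3*p + 2) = (p - 3)*(p + 2)*(p + 1)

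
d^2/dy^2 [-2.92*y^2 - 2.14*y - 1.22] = -5.84000000000000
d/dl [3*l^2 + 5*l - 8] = 6*l + 5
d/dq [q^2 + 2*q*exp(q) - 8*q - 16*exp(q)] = 2*q*exp(q) + 2*q - 14*exp(q) - 8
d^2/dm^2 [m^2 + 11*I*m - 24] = 2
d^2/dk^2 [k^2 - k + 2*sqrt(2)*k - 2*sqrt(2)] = 2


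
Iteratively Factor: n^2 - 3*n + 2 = (n - 2)*(n - 1)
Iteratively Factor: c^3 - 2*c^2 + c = (c)*(c^2 - 2*c + 1) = c*(c - 1)*(c - 1)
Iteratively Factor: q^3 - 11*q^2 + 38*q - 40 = (q - 2)*(q^2 - 9*q + 20) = (q - 5)*(q - 2)*(q - 4)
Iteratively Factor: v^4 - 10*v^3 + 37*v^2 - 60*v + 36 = (v - 3)*(v^3 - 7*v^2 + 16*v - 12) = (v - 3)^2*(v^2 - 4*v + 4) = (v - 3)^2*(v - 2)*(v - 2)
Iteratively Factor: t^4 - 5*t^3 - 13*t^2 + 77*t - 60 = (t + 4)*(t^3 - 9*t^2 + 23*t - 15) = (t - 5)*(t + 4)*(t^2 - 4*t + 3) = (t - 5)*(t - 3)*(t + 4)*(t - 1)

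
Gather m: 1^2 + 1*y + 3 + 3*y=4*y + 4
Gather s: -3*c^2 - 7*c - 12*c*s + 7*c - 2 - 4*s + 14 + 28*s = -3*c^2 + s*(24 - 12*c) + 12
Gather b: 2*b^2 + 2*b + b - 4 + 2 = 2*b^2 + 3*b - 2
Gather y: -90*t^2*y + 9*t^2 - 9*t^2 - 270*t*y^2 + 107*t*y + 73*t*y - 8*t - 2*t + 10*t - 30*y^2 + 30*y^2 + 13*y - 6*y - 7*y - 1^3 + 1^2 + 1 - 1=-270*t*y^2 + y*(-90*t^2 + 180*t)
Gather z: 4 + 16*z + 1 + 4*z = 20*z + 5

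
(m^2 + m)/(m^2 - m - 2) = m/(m - 2)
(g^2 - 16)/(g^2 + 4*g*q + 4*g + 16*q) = (g - 4)/(g + 4*q)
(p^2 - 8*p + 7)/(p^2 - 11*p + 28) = (p - 1)/(p - 4)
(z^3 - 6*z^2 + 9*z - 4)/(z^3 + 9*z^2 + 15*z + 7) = (z^3 - 6*z^2 + 9*z - 4)/(z^3 + 9*z^2 + 15*z + 7)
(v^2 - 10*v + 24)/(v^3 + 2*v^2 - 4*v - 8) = (v^2 - 10*v + 24)/(v^3 + 2*v^2 - 4*v - 8)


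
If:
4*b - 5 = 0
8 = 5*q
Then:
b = 5/4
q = 8/5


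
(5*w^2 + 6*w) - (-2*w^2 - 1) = 7*w^2 + 6*w + 1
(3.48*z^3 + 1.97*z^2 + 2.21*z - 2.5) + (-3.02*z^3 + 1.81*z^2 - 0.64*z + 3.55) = 0.46*z^3 + 3.78*z^2 + 1.57*z + 1.05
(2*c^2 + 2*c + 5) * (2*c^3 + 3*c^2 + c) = 4*c^5 + 10*c^4 + 18*c^3 + 17*c^2 + 5*c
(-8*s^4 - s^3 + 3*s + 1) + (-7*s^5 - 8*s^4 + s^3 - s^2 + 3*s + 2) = -7*s^5 - 16*s^4 - s^2 + 6*s + 3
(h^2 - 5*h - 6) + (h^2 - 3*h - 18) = 2*h^2 - 8*h - 24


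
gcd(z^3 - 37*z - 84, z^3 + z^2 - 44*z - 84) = z - 7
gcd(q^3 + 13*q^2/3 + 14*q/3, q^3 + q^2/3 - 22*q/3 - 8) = q + 2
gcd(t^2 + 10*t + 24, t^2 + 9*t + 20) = t + 4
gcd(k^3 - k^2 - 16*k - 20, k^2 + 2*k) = k + 2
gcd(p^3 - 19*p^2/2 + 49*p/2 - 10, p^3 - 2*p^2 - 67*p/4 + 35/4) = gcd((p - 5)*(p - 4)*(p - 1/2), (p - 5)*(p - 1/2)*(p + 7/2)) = p^2 - 11*p/2 + 5/2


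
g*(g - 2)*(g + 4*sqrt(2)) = g^3 - 2*g^2 + 4*sqrt(2)*g^2 - 8*sqrt(2)*g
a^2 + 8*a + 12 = (a + 2)*(a + 6)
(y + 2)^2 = y^2 + 4*y + 4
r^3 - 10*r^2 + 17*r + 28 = (r - 7)*(r - 4)*(r + 1)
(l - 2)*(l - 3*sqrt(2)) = l^2 - 3*sqrt(2)*l - 2*l + 6*sqrt(2)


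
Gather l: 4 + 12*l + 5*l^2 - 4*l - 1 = 5*l^2 + 8*l + 3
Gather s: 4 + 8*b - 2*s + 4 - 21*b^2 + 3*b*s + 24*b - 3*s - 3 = -21*b^2 + 32*b + s*(3*b - 5) + 5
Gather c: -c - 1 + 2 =1 - c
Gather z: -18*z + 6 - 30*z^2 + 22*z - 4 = -30*z^2 + 4*z + 2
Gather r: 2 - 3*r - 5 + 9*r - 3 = 6*r - 6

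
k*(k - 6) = k^2 - 6*k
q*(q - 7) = q^2 - 7*q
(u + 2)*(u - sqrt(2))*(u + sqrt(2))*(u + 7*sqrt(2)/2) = u^4 + 2*u^3 + 7*sqrt(2)*u^3/2 - 2*u^2 + 7*sqrt(2)*u^2 - 7*sqrt(2)*u - 4*u - 14*sqrt(2)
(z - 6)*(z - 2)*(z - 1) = z^3 - 9*z^2 + 20*z - 12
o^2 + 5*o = o*(o + 5)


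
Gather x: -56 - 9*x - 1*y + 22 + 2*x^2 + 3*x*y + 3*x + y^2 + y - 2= 2*x^2 + x*(3*y - 6) + y^2 - 36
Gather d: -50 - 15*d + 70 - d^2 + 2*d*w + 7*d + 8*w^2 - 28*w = -d^2 + d*(2*w - 8) + 8*w^2 - 28*w + 20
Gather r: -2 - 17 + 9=-10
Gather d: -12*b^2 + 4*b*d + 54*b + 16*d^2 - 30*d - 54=-12*b^2 + 54*b + 16*d^2 + d*(4*b - 30) - 54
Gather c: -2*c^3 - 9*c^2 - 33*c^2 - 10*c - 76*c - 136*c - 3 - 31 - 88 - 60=-2*c^3 - 42*c^2 - 222*c - 182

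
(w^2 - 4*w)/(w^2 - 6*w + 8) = w/(w - 2)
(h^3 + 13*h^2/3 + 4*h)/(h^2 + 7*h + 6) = h*(3*h^2 + 13*h + 12)/(3*(h^2 + 7*h + 6))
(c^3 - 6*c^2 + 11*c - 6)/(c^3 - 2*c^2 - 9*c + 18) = (c - 1)/(c + 3)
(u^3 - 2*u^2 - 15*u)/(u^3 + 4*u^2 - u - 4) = u*(u^2 - 2*u - 15)/(u^3 + 4*u^2 - u - 4)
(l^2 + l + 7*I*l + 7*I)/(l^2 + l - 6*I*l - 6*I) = (l + 7*I)/(l - 6*I)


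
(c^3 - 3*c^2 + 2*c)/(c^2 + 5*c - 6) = c*(c - 2)/(c + 6)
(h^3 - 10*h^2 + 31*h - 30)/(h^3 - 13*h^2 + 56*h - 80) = (h^2 - 5*h + 6)/(h^2 - 8*h + 16)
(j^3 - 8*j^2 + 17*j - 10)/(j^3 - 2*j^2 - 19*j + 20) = (j - 2)/(j + 4)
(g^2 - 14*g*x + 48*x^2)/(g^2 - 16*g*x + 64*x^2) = (-g + 6*x)/(-g + 8*x)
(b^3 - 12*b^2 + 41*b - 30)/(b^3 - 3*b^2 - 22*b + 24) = (b - 5)/(b + 4)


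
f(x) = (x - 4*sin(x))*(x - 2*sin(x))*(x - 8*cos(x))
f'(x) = (1 - 4*cos(x))*(x - 2*sin(x))*(x - 8*cos(x)) + (1 - 2*cos(x))*(x - 4*sin(x))*(x - 8*cos(x)) + (x - 4*sin(x))*(x - 2*sin(x))*(8*sin(x) + 1) = (x - 4*sin(x))*(x - 2*sin(x))*(8*sin(x) + 1) - (x - 4*sin(x))*(x - 8*cos(x))*(2*cos(x) - 1) - (x - 2*sin(x))*(x - 8*cos(x))*(4*cos(x) - 1)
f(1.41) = 0.18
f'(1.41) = 12.49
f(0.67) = -5.81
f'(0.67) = -6.42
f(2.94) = 58.55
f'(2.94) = 217.00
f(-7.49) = -218.03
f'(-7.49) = -150.05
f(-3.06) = 38.92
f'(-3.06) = -108.43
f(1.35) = -0.62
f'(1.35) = 14.13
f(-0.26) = -1.56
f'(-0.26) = 11.34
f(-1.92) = -0.06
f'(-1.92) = 2.94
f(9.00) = 979.04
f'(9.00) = 1214.76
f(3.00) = 72.28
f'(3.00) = 240.55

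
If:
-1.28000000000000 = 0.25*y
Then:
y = -5.12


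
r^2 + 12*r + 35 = (r + 5)*(r + 7)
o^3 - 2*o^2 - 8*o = o*(o - 4)*(o + 2)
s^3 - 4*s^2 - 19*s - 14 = (s - 7)*(s + 1)*(s + 2)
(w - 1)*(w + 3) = w^2 + 2*w - 3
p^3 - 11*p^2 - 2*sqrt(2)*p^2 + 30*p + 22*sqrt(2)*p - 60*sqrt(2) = (p - 6)*(p - 5)*(p - 2*sqrt(2))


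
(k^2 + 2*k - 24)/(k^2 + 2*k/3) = 3*(k^2 + 2*k - 24)/(k*(3*k + 2))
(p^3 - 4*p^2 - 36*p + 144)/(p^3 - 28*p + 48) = (p - 6)/(p - 2)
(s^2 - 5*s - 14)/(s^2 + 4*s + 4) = (s - 7)/(s + 2)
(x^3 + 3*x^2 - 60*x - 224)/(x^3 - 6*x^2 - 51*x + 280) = (x + 4)/(x - 5)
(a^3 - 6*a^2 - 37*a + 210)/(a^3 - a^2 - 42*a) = (a - 5)/a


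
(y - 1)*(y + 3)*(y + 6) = y^3 + 8*y^2 + 9*y - 18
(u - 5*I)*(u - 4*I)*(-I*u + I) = -I*u^3 - 9*u^2 + I*u^2 + 9*u + 20*I*u - 20*I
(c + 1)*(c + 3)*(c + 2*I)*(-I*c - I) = -I*c^4 + 2*c^3 - 5*I*c^3 + 10*c^2 - 7*I*c^2 + 14*c - 3*I*c + 6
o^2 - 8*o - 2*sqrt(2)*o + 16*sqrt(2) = (o - 8)*(o - 2*sqrt(2))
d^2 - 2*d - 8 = (d - 4)*(d + 2)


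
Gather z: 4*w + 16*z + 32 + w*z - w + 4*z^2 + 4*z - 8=3*w + 4*z^2 + z*(w + 20) + 24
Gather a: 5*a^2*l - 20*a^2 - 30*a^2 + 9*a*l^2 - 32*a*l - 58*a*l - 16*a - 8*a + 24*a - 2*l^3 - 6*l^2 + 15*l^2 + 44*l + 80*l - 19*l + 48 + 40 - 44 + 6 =a^2*(5*l - 50) + a*(9*l^2 - 90*l) - 2*l^3 + 9*l^2 + 105*l + 50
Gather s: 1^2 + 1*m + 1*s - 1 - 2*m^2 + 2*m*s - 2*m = -2*m^2 - m + s*(2*m + 1)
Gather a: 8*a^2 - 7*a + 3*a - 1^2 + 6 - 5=8*a^2 - 4*a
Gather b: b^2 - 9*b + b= b^2 - 8*b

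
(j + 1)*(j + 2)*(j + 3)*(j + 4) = j^4 + 10*j^3 + 35*j^2 + 50*j + 24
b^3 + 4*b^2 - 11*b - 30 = (b - 3)*(b + 2)*(b + 5)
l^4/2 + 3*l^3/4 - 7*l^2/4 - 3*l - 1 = (l/2 + 1/2)*(l - 2)*(l + 1/2)*(l + 2)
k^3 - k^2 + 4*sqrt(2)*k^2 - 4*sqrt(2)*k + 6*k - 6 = (k - 1)*(k + sqrt(2))*(k + 3*sqrt(2))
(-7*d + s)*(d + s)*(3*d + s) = -21*d^3 - 25*d^2*s - 3*d*s^2 + s^3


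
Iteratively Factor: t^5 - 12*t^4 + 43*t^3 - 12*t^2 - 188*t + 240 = (t - 3)*(t^4 - 9*t^3 + 16*t^2 + 36*t - 80) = (t - 5)*(t - 3)*(t^3 - 4*t^2 - 4*t + 16) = (t - 5)*(t - 3)*(t + 2)*(t^2 - 6*t + 8) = (t - 5)*(t - 4)*(t - 3)*(t + 2)*(t - 2)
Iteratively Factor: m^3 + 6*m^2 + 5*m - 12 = (m + 3)*(m^2 + 3*m - 4) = (m - 1)*(m + 3)*(m + 4)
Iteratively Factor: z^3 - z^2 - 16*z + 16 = (z + 4)*(z^2 - 5*z + 4) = (z - 4)*(z + 4)*(z - 1)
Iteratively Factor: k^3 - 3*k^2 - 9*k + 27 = (k - 3)*(k^2 - 9) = (k - 3)*(k + 3)*(k - 3)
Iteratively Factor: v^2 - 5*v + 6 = (v - 2)*(v - 3)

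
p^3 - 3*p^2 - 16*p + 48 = (p - 4)*(p - 3)*(p + 4)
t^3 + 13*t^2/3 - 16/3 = (t - 1)*(t + 4/3)*(t + 4)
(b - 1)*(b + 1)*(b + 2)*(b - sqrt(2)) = b^4 - sqrt(2)*b^3 + 2*b^3 - 2*sqrt(2)*b^2 - b^2 - 2*b + sqrt(2)*b + 2*sqrt(2)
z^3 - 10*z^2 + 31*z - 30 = (z - 5)*(z - 3)*(z - 2)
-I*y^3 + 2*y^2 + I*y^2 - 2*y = y*(y + 2*I)*(-I*y + I)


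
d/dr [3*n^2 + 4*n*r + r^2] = 4*n + 2*r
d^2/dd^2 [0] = 0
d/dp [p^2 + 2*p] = 2*p + 2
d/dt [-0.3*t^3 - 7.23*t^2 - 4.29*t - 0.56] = -0.9*t^2 - 14.46*t - 4.29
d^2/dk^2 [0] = 0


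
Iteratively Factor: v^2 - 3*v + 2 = (v - 2)*(v - 1)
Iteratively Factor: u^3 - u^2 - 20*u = (u)*(u^2 - u - 20) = u*(u + 4)*(u - 5)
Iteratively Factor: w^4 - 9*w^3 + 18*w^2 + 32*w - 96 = (w - 4)*(w^3 - 5*w^2 - 2*w + 24) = (w - 4)*(w - 3)*(w^2 - 2*w - 8) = (w - 4)*(w - 3)*(w + 2)*(w - 4)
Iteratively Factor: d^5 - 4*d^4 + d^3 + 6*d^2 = (d + 1)*(d^4 - 5*d^3 + 6*d^2) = d*(d + 1)*(d^3 - 5*d^2 + 6*d) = d*(d - 3)*(d + 1)*(d^2 - 2*d) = d*(d - 3)*(d - 2)*(d + 1)*(d)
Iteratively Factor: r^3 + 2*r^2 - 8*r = (r - 2)*(r^2 + 4*r) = r*(r - 2)*(r + 4)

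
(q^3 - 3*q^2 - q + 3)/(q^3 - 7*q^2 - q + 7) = (q - 3)/(q - 7)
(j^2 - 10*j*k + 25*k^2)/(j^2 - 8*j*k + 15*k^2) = (j - 5*k)/(j - 3*k)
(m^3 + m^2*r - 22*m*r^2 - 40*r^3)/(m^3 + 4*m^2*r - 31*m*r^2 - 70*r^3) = (m + 4*r)/(m + 7*r)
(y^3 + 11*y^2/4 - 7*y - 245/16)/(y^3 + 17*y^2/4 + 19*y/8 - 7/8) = (8*y^2 - 6*y - 35)/(2*(4*y^2 + 3*y - 1))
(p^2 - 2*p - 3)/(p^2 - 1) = (p - 3)/(p - 1)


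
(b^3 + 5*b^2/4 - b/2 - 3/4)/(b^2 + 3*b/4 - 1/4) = (4*b^2 + b - 3)/(4*b - 1)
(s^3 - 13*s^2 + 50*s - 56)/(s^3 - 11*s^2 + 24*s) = (s^3 - 13*s^2 + 50*s - 56)/(s*(s^2 - 11*s + 24))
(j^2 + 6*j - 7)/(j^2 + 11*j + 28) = (j - 1)/(j + 4)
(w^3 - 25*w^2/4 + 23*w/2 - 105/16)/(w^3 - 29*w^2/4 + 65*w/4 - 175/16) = (2*w - 3)/(2*w - 5)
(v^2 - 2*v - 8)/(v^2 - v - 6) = (v - 4)/(v - 3)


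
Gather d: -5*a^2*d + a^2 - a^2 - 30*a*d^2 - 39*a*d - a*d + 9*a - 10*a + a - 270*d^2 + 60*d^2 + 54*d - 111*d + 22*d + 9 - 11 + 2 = d^2*(-30*a - 210) + d*(-5*a^2 - 40*a - 35)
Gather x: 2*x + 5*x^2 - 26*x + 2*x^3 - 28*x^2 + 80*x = 2*x^3 - 23*x^2 + 56*x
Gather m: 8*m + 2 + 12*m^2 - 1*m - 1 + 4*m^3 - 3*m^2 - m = 4*m^3 + 9*m^2 + 6*m + 1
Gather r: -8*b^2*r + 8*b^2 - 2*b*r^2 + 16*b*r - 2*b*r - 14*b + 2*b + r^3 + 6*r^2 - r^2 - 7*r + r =8*b^2 - 12*b + r^3 + r^2*(5 - 2*b) + r*(-8*b^2 + 14*b - 6)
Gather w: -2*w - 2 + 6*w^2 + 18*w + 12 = 6*w^2 + 16*w + 10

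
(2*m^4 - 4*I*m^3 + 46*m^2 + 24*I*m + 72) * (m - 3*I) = 2*m^5 - 10*I*m^4 + 34*m^3 - 114*I*m^2 + 144*m - 216*I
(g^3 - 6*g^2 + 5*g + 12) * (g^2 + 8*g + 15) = g^5 + 2*g^4 - 28*g^3 - 38*g^2 + 171*g + 180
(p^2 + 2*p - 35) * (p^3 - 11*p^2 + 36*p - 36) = p^5 - 9*p^4 - 21*p^3 + 421*p^2 - 1332*p + 1260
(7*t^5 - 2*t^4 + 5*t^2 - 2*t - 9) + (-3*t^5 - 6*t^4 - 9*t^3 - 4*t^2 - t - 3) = 4*t^5 - 8*t^4 - 9*t^3 + t^2 - 3*t - 12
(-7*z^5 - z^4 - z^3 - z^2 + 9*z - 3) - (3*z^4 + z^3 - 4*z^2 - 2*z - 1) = -7*z^5 - 4*z^4 - 2*z^3 + 3*z^2 + 11*z - 2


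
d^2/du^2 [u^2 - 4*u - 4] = 2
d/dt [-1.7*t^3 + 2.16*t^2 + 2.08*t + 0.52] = -5.1*t^2 + 4.32*t + 2.08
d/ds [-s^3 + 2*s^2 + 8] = s*(4 - 3*s)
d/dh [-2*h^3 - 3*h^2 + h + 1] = -6*h^2 - 6*h + 1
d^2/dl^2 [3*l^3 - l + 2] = 18*l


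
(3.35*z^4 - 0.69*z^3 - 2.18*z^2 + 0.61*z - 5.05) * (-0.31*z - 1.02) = -1.0385*z^5 - 3.2031*z^4 + 1.3796*z^3 + 2.0345*z^2 + 0.9433*z + 5.151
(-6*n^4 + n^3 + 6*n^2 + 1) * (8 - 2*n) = 12*n^5 - 50*n^4 - 4*n^3 + 48*n^2 - 2*n + 8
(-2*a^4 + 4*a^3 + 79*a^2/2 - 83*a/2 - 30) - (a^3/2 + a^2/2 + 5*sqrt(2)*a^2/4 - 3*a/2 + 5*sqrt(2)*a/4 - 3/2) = -2*a^4 + 7*a^3/2 - 5*sqrt(2)*a^2/4 + 39*a^2 - 40*a - 5*sqrt(2)*a/4 - 57/2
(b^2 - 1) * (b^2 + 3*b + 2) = b^4 + 3*b^3 + b^2 - 3*b - 2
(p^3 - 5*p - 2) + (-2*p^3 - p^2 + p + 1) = -p^3 - p^2 - 4*p - 1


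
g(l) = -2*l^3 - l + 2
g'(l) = -6*l^2 - 1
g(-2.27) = 27.66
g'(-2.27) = -31.92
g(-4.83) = 232.19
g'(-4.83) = -140.97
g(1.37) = -4.51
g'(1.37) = -12.26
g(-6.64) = 594.15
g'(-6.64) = -265.54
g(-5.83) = 404.14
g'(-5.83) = -204.93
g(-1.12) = 5.93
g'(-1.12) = -8.53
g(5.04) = -259.09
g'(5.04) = -153.41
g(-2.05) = 21.28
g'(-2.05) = -26.22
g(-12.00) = 3470.00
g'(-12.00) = -865.00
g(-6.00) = 440.00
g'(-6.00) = -217.00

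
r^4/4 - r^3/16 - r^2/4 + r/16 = r*(r/4 + 1/4)*(r - 1)*(r - 1/4)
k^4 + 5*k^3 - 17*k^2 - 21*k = k*(k - 3)*(k + 1)*(k + 7)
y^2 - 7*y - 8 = (y - 8)*(y + 1)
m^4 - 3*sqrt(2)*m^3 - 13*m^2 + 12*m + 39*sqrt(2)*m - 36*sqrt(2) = (m - 3)*(m - 1)*(m + 4)*(m - 3*sqrt(2))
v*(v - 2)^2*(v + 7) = v^4 + 3*v^3 - 24*v^2 + 28*v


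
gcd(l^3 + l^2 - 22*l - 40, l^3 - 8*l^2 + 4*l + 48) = l + 2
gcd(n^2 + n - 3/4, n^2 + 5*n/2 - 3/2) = n - 1/2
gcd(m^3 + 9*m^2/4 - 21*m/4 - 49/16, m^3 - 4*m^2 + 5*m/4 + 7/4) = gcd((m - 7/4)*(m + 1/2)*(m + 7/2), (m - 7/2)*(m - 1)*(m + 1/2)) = m + 1/2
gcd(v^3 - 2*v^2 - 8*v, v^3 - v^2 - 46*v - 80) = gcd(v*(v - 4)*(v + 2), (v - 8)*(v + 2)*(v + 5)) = v + 2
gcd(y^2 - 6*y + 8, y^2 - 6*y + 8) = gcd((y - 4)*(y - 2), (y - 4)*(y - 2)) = y^2 - 6*y + 8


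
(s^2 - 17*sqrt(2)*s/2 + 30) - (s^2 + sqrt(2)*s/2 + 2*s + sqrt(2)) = -9*sqrt(2)*s - 2*s - sqrt(2) + 30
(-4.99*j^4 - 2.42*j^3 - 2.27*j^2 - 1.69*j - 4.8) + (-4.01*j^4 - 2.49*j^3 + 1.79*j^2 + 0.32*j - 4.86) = -9.0*j^4 - 4.91*j^3 - 0.48*j^2 - 1.37*j - 9.66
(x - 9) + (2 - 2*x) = -x - 7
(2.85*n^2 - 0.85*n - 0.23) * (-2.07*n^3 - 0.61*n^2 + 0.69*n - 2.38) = -5.8995*n^5 + 0.0209999999999999*n^4 + 2.9611*n^3 - 7.2292*n^2 + 1.8643*n + 0.5474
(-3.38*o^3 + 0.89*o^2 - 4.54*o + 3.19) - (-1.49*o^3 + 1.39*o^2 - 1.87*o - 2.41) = -1.89*o^3 - 0.5*o^2 - 2.67*o + 5.6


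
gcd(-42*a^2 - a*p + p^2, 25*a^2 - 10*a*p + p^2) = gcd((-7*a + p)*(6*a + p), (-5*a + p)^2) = 1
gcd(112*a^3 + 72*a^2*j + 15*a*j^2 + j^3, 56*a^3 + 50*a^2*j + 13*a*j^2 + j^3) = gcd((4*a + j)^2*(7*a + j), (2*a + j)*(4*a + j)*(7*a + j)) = 28*a^2 + 11*a*j + j^2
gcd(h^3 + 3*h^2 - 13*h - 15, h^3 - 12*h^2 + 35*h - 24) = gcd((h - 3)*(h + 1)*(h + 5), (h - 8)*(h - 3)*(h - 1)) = h - 3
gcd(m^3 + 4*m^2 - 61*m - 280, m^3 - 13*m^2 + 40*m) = m - 8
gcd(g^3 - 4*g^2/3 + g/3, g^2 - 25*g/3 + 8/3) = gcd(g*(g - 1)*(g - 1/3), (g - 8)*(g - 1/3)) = g - 1/3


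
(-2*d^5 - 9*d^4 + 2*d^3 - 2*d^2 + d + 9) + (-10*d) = -2*d^5 - 9*d^4 + 2*d^3 - 2*d^2 - 9*d + 9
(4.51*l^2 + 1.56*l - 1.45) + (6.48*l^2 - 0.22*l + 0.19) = 10.99*l^2 + 1.34*l - 1.26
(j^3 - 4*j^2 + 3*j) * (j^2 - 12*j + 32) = j^5 - 16*j^4 + 83*j^3 - 164*j^2 + 96*j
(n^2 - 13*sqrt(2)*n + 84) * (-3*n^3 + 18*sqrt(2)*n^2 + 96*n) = -3*n^5 + 57*sqrt(2)*n^4 - 624*n^3 + 264*sqrt(2)*n^2 + 8064*n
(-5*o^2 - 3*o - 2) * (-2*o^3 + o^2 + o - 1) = 10*o^5 + o^4 - 4*o^3 + o + 2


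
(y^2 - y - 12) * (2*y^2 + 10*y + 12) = 2*y^4 + 8*y^3 - 22*y^2 - 132*y - 144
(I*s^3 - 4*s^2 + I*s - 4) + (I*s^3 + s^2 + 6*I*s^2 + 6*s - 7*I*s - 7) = 2*I*s^3 - 3*s^2 + 6*I*s^2 + 6*s - 6*I*s - 11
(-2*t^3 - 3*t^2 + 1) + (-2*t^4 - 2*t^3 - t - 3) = -2*t^4 - 4*t^3 - 3*t^2 - t - 2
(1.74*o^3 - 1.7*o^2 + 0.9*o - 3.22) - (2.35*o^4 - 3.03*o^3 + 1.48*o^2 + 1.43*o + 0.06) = -2.35*o^4 + 4.77*o^3 - 3.18*o^2 - 0.53*o - 3.28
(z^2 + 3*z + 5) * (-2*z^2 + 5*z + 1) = -2*z^4 - z^3 + 6*z^2 + 28*z + 5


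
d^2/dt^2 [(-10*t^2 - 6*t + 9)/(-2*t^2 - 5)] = 8*(6*t^3 - 102*t^2 - 45*t + 85)/(8*t^6 + 60*t^4 + 150*t^2 + 125)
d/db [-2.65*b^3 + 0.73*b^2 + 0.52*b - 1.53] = -7.95*b^2 + 1.46*b + 0.52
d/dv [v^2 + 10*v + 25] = 2*v + 10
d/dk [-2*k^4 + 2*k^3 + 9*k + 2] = -8*k^3 + 6*k^2 + 9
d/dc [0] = 0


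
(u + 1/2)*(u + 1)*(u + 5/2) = u^3 + 4*u^2 + 17*u/4 + 5/4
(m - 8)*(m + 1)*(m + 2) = m^3 - 5*m^2 - 22*m - 16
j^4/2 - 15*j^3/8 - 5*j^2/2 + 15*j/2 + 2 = (j/2 + 1)*(j - 4)*(j - 2)*(j + 1/4)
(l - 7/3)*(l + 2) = l^2 - l/3 - 14/3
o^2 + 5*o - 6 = (o - 1)*(o + 6)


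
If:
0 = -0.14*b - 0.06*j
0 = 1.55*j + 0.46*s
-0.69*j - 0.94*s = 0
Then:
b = 0.00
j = 0.00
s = 0.00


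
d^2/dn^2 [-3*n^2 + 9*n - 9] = -6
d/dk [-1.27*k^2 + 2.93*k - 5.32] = 2.93 - 2.54*k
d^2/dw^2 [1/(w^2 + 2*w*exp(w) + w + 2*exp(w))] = 2*(-(w*exp(w) + 3*exp(w) + 1)*(w^2 + 2*w*exp(w) + w + 2*exp(w)) + (2*w*exp(w) + 2*w + 4*exp(w) + 1)^2)/(w^2 + 2*w*exp(w) + w + 2*exp(w))^3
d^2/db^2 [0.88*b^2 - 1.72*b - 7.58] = 1.76000000000000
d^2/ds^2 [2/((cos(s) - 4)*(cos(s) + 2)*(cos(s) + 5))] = 6*(-8*(1 - cos(s)^2)^2 + 4*sin(s)^6 + cos(s)^6 - 11*cos(s)^5 - 50*cos(s)^3 - 290*cos(s)^2 + 212*cos(s) + 300)/((cos(s) - 4)^3*(cos(s) + 2)^3*(cos(s) + 5)^3)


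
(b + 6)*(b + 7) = b^2 + 13*b + 42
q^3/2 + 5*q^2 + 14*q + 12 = (q/2 + 1)*(q + 2)*(q + 6)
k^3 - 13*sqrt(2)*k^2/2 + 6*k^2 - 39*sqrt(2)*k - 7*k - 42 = (k + 6)*(k - 7*sqrt(2))*(k + sqrt(2)/2)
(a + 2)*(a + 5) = a^2 + 7*a + 10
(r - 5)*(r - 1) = r^2 - 6*r + 5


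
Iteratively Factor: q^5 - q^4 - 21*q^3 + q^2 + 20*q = (q)*(q^4 - q^3 - 21*q^2 + q + 20) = q*(q + 4)*(q^3 - 5*q^2 - q + 5) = q*(q - 1)*(q + 4)*(q^2 - 4*q - 5) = q*(q - 5)*(q - 1)*(q + 4)*(q + 1)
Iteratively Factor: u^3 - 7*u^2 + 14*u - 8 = (u - 4)*(u^2 - 3*u + 2) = (u - 4)*(u - 1)*(u - 2)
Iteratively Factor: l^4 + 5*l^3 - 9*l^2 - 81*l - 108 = (l + 3)*(l^3 + 2*l^2 - 15*l - 36) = (l + 3)^2*(l^2 - l - 12) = (l + 3)^3*(l - 4)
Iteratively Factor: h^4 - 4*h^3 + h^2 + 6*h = (h + 1)*(h^3 - 5*h^2 + 6*h) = h*(h + 1)*(h^2 - 5*h + 6) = h*(h - 3)*(h + 1)*(h - 2)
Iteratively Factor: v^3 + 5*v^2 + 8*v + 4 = (v + 1)*(v^2 + 4*v + 4) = (v + 1)*(v + 2)*(v + 2)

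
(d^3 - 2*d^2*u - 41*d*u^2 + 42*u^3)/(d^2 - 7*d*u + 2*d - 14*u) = (d^2 + 5*d*u - 6*u^2)/(d + 2)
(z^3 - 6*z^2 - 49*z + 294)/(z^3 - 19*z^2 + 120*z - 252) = (z + 7)/(z - 6)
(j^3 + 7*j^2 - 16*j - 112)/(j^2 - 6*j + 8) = (j^2 + 11*j + 28)/(j - 2)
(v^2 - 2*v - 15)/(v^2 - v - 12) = (v - 5)/(v - 4)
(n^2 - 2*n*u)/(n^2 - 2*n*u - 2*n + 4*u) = n/(n - 2)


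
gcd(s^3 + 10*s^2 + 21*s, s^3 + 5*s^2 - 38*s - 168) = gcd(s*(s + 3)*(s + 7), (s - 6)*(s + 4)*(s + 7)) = s + 7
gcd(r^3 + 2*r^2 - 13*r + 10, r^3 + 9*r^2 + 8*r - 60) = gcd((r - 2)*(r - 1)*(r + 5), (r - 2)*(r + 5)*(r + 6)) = r^2 + 3*r - 10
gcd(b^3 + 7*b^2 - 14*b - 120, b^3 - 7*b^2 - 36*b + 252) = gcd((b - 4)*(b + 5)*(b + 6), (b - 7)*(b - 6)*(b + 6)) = b + 6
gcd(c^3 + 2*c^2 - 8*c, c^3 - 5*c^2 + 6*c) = c^2 - 2*c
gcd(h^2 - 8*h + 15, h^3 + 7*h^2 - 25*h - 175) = h - 5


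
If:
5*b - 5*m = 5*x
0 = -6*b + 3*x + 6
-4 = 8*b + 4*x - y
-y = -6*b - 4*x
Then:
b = -2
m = 4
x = -6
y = -36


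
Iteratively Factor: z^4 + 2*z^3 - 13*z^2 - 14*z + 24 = (z + 4)*(z^3 - 2*z^2 - 5*z + 6) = (z - 1)*(z + 4)*(z^2 - z - 6) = (z - 1)*(z + 2)*(z + 4)*(z - 3)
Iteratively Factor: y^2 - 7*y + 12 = (y - 4)*(y - 3)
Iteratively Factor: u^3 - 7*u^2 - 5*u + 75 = (u + 3)*(u^2 - 10*u + 25) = (u - 5)*(u + 3)*(u - 5)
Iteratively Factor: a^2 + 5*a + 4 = (a + 4)*(a + 1)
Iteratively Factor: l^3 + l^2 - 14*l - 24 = (l + 3)*(l^2 - 2*l - 8) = (l + 2)*(l + 3)*(l - 4)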